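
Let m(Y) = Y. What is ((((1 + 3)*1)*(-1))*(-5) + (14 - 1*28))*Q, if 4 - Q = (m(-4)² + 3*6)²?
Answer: -6912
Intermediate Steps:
Q = -1152 (Q = 4 - ((-4)² + 3*6)² = 4 - (16 + 18)² = 4 - 1*34² = 4 - 1*1156 = 4 - 1156 = -1152)
((((1 + 3)*1)*(-1))*(-5) + (14 - 1*28))*Q = ((((1 + 3)*1)*(-1))*(-5) + (14 - 1*28))*(-1152) = (((4*1)*(-1))*(-5) + (14 - 28))*(-1152) = ((4*(-1))*(-5) - 14)*(-1152) = (-4*(-5) - 14)*(-1152) = (20 - 14)*(-1152) = 6*(-1152) = -6912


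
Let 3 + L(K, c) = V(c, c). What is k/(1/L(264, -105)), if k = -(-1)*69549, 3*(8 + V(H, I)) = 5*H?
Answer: -12936114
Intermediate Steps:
V(H, I) = -8 + 5*H/3 (V(H, I) = -8 + (5*H)/3 = -8 + 5*H/3)
L(K, c) = -11 + 5*c/3 (L(K, c) = -3 + (-8 + 5*c/3) = -11 + 5*c/3)
k = 69549 (k = -1*(-69549) = 69549)
k/(1/L(264, -105)) = 69549/(1/(-11 + (5/3)*(-105))) = 69549/(1/(-11 - 175)) = 69549/(1/(-186)) = 69549/(-1/186) = 69549*(-186) = -12936114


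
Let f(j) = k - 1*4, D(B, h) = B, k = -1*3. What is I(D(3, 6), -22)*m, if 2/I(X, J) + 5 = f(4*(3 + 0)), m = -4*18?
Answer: 12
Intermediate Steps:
k = -3
m = -72
f(j) = -7 (f(j) = -3 - 1*4 = -3 - 4 = -7)
I(X, J) = -⅙ (I(X, J) = 2/(-5 - 7) = 2/(-12) = 2*(-1/12) = -⅙)
I(D(3, 6), -22)*m = -⅙*(-72) = 12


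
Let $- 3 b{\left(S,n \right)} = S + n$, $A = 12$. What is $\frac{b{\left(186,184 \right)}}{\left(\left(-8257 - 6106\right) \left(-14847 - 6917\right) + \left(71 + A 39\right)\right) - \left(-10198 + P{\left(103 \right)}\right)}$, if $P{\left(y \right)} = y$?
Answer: $- \frac{185}{468910449} \approx -3.9453 \cdot 10^{-7}$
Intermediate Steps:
$b{\left(S,n \right)} = - \frac{S}{3} - \frac{n}{3}$ ($b{\left(S,n \right)} = - \frac{S + n}{3} = - \frac{S}{3} - \frac{n}{3}$)
$\frac{b{\left(186,184 \right)}}{\left(\left(-8257 - 6106\right) \left(-14847 - 6917\right) + \left(71 + A 39\right)\right) - \left(-10198 + P{\left(103 \right)}\right)} = \frac{\left(- \frac{1}{3}\right) 186 - \frac{184}{3}}{\left(\left(-8257 - 6106\right) \left(-14847 - 6917\right) + \left(71 + 12 \cdot 39\right)\right) + \left(10198 - 103\right)} = \frac{-62 - \frac{184}{3}}{\left(\left(-14363\right) \left(-21764\right) + \left(71 + 468\right)\right) + \left(10198 - 103\right)} = - \frac{370}{3 \left(\left(312596332 + 539\right) + 10095\right)} = - \frac{370}{3 \left(312596871 + 10095\right)} = - \frac{370}{3 \cdot 312606966} = \left(- \frac{370}{3}\right) \frac{1}{312606966} = - \frac{185}{468910449}$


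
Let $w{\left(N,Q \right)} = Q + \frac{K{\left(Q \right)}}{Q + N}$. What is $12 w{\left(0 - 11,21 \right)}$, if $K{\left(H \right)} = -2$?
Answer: $\frac{1248}{5} \approx 249.6$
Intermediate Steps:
$w{\left(N,Q \right)} = Q - \frac{2}{N + Q}$ ($w{\left(N,Q \right)} = Q - \frac{2}{Q + N} = Q - \frac{2}{N + Q}$)
$12 w{\left(0 - 11,21 \right)} = 12 \frac{-2 + 21^{2} + \left(0 - 11\right) 21}{\left(0 - 11\right) + 21} = 12 \frac{-2 + 441 - 231}{-11 + 21} = 12 \frac{-2 + 441 - 231}{10} = 12 \cdot \frac{1}{10} \cdot 208 = 12 \cdot \frac{104}{5} = \frac{1248}{5}$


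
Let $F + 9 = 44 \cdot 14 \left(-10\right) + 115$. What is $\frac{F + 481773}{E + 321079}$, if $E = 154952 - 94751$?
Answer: $\frac{475719}{381280} \approx 1.2477$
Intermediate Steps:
$E = 60201$ ($E = 154952 - 94751 = 60201$)
$F = -6054$ ($F = -9 + \left(44 \cdot 14 \left(-10\right) + 115\right) = -9 + \left(44 \left(-140\right) + 115\right) = -9 + \left(-6160 + 115\right) = -9 - 6045 = -6054$)
$\frac{F + 481773}{E + 321079} = \frac{-6054 + 481773}{60201 + 321079} = \frac{475719}{381280}$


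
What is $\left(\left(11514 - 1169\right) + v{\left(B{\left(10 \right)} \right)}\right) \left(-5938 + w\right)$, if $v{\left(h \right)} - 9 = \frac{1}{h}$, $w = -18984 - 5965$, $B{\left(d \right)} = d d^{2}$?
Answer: $- \frac{319804028887}{1000} \approx -3.198 \cdot 10^{8}$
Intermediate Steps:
$B{\left(d \right)} = d^{3}$
$w = -24949$ ($w = -18984 - 5965 = -24949$)
$v{\left(h \right)} = 9 + \frac{1}{h}$
$\left(\left(11514 - 1169\right) + v{\left(B{\left(10 \right)} \right)}\right) \left(-5938 + w\right) = \left(\left(11514 - 1169\right) + \left(9 + \frac{1}{10^{3}}\right)\right) \left(-5938 - 24949\right) = \left(\left(11514 - 1169\right) + \left(9 + \frac{1}{1000}\right)\right) \left(-30887\right) = \left(10345 + \left(9 + \frac{1}{1000}\right)\right) \left(-30887\right) = \left(10345 + \frac{9001}{1000}\right) \left(-30887\right) = \frac{10354001}{1000} \left(-30887\right) = - \frac{319804028887}{1000}$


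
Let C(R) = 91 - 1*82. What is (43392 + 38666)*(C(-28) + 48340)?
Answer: 3967422242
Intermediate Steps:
C(R) = 9 (C(R) = 91 - 82 = 9)
(43392 + 38666)*(C(-28) + 48340) = (43392 + 38666)*(9 + 48340) = 82058*48349 = 3967422242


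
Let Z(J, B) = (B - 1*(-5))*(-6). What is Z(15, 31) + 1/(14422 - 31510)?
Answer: -3691009/17088 ≈ -216.00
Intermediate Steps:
Z(J, B) = -30 - 6*B (Z(J, B) = (B + 5)*(-6) = (5 + B)*(-6) = -30 - 6*B)
Z(15, 31) + 1/(14422 - 31510) = (-30 - 6*31) + 1/(14422 - 31510) = (-30 - 186) + 1/(-17088) = -216 - 1/17088 = -3691009/17088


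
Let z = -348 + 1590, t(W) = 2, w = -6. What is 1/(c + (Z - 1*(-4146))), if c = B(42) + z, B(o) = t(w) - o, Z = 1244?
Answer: 1/6592 ≈ 0.00015170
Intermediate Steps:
z = 1242
B(o) = 2 - o
c = 1202 (c = (2 - 1*42) + 1242 = (2 - 42) + 1242 = -40 + 1242 = 1202)
1/(c + (Z - 1*(-4146))) = 1/(1202 + (1244 - 1*(-4146))) = 1/(1202 + (1244 + 4146)) = 1/(1202 + 5390) = 1/6592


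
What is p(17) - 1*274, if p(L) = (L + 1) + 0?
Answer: -256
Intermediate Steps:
p(L) = 1 + L (p(L) = (1 + L) + 0 = 1 + L)
p(17) - 1*274 = (1 + 17) - 1*274 = 18 - 274 = -256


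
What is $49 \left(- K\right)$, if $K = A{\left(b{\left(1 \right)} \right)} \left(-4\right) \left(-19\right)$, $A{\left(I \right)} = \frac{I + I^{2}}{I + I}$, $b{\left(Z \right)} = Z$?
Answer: $-3724$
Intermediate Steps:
$A{\left(I \right)} = \frac{I + I^{2}}{2 I}$
$K = 76$ ($K = \left(\frac{1}{2} + \frac{1}{2} \cdot 1\right) \left(-4\right) \left(-19\right) = \left(\frac{1}{2} + \frac{1}{2}\right) \left(-4\right) \left(-19\right) = 1 \left(-4\right) \left(-19\right) = \left(-4\right) \left(-19\right) = 76$)
$49 \left(- K\right) = 49 \left(\left(-1\right) 76\right) = 49 \left(-76\right) = -3724$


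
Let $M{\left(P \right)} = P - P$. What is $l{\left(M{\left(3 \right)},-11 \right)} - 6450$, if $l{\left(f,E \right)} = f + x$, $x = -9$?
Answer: $-6459$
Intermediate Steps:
$M{\left(P \right)} = 0$
$l{\left(f,E \right)} = -9 + f$ ($l{\left(f,E \right)} = f - 9 = -9 + f$)
$l{\left(M{\left(3 \right)},-11 \right)} - 6450 = \left(-9 + 0\right) - 6450 = -9 - 6450 = -6459$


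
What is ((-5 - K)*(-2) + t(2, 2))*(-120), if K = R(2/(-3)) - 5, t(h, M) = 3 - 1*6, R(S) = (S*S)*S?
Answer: 3880/9 ≈ 431.11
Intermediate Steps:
R(S) = S**3 (R(S) = S**2*S = S**3)
t(h, M) = -3 (t(h, M) = 3 - 6 = -3)
K = -143/27 (K = (2/(-3))**3 - 5 = (2*(-1/3))**3 - 5 = (-2/3)**3 - 5 = -8/27 - 5 = -143/27 ≈ -5.2963)
((-5 - K)*(-2) + t(2, 2))*(-120) = ((-5 - 1*(-143/27))*(-2) - 3)*(-120) = ((-5 + 143/27)*(-2) - 3)*(-120) = ((8/27)*(-2) - 3)*(-120) = (-16/27 - 3)*(-120) = -97/27*(-120) = 3880/9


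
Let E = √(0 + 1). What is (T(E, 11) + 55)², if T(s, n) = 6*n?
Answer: 14641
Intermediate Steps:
E = 1 (E = √1 = 1)
(T(E, 11) + 55)² = (6*11 + 55)² = (66 + 55)² = 121² = 14641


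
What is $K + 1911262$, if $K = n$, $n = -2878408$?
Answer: $-967146$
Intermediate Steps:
$K = -2878408$
$K + 1911262 = -2878408 + 1911262 = -967146$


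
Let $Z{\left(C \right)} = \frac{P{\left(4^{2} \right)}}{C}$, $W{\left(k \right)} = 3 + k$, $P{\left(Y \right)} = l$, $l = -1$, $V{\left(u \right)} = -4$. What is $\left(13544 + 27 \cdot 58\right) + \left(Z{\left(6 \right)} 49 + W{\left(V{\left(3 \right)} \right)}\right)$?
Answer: $\frac{90605}{6} \approx 15101.0$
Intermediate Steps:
$P{\left(Y \right)} = -1$
$Z{\left(C \right)} = - \frac{1}{C}$
$\left(13544 + 27 \cdot 58\right) + \left(Z{\left(6 \right)} 49 + W{\left(V{\left(3 \right)} \right)}\right) = \left(13544 + 27 \cdot 58\right) + \left(- \frac{1}{6} \cdot 49 + \left(3 - 4\right)\right) = \left(13544 + 1566\right) + \left(\left(-1\right) \frac{1}{6} \cdot 49 - 1\right) = 15110 - \frac{55}{6} = \frac{90605}{6}$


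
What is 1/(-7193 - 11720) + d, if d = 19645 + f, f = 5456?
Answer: 474735212/18913 ≈ 25101.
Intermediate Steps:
d = 25101 (d = 19645 + 5456 = 25101)
1/(-7193 - 11720) + d = 1/(-7193 - 11720) + 25101 = 1/(-18913) + 25101 = -1/18913 + 25101 = 474735212/18913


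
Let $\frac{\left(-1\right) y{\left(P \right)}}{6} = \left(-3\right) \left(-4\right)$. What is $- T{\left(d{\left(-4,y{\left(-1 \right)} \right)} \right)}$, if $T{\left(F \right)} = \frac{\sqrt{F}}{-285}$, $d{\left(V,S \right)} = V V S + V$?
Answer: $\frac{34 i}{285} \approx 0.1193 i$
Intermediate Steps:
$y{\left(P \right)} = -72$ ($y{\left(P \right)} = - 6 \left(\left(-3\right) \left(-4\right)\right) = \left(-6\right) 12 = -72$)
$d{\left(V,S \right)} = V + S V^{2}$ ($d{\left(V,S \right)} = V^{2} S + V = S V^{2} + V = V + S V^{2}$)
$T{\left(F \right)} = - \frac{\sqrt{F}}{285}$
$- T{\left(d{\left(-4,y{\left(-1 \right)} \right)} \right)} = - \frac{\left(-1\right) \sqrt{- 4 \left(1 - -288\right)}}{285} = - \frac{\left(-1\right) \sqrt{- 4 \left(1 + 288\right)}}{285} = - \frac{\left(-1\right) \sqrt{\left(-4\right) 289}}{285} = - \frac{\left(-1\right) \sqrt{-1156}}{285} = - \frac{\left(-1\right) 34 i}{285} = - \frac{\left(-34\right) i}{285} = \frac{34 i}{285}$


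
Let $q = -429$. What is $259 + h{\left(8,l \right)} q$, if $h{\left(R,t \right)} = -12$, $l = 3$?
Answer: $5407$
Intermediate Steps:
$259 + h{\left(8,l \right)} q = 259 - -5148 = 259 + 5148 = 5407$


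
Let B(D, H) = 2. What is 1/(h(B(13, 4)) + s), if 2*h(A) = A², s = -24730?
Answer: -1/24728 ≈ -4.0440e-5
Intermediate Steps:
h(A) = A²/2
1/(h(B(13, 4)) + s) = 1/((½)*2² - 24730) = 1/((½)*4 - 24730) = 1/(2 - 24730) = 1/(-24728) = -1/24728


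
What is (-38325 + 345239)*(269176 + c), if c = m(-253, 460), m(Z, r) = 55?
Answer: 82630763134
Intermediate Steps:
c = 55
(-38325 + 345239)*(269176 + c) = (-38325 + 345239)*(269176 + 55) = 306914*269231 = 82630763134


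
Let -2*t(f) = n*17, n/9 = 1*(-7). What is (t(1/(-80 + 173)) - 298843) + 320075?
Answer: 43535/2 ≈ 21768.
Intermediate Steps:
n = -63 (n = 9*(1*(-7)) = 9*(-7) = -63)
t(f) = 1071/2 (t(f) = -(-63)*17/2 = -½*(-1071) = 1071/2)
(t(1/(-80 + 173)) - 298843) + 320075 = (1071/2 - 298843) + 320075 = -596615/2 + 320075 = 43535/2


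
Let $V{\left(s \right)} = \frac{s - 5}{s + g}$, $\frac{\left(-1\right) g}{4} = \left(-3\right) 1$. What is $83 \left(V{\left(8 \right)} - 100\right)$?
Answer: $- \frac{165751}{20} \approx -8287.5$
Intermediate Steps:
$g = 12$ ($g = - 4 \left(\left(-3\right) 1\right) = \left(-4\right) \left(-3\right) = 12$)
$V{\left(s \right)} = \frac{-5 + s}{12 + s}$ ($V{\left(s \right)} = \frac{s - 5}{s + 12} = \frac{-5 + s}{12 + s}$)
$83 \left(V{\left(8 \right)} - 100\right) = 83 \left(\frac{-5 + 8}{12 + 8} - 100\right) = 83 \left(\frac{1}{20} \cdot 3 - 100\right) = 83 \left(\frac{3}{20} - 100\right) = 83 \left(- \frac{1997}{20}\right) = - \frac{165751}{20}$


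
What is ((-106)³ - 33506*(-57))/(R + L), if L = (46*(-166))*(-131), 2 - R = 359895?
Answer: 718826/640423 ≈ 1.1224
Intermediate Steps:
R = -359893 (R = 2 - 1*359895 = 2 - 359895 = -359893)
L = 1000316 (L = -7636*(-131) = 1000316)
((-106)³ - 33506*(-57))/(R + L) = ((-106)³ - 33506*(-57))/(-359893 + 1000316) = (-1191016 + 1909842)/640423 = 718826*(1/640423) = 718826/640423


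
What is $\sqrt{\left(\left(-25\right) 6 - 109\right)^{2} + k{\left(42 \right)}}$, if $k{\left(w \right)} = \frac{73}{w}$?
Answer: $\frac{5 \sqrt{4733358}}{42} \approx 259.0$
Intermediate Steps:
$\sqrt{\left(\left(-25\right) 6 - 109\right)^{2} + k{\left(42 \right)}} = \sqrt{\left(\left(-25\right) 6 - 109\right)^{2} + \frac{73}{42}} = \sqrt{\left(-150 - 109\right)^{2} + 73 \cdot \frac{1}{42}} = \sqrt{\left(-259\right)^{2} + \frac{73}{42}} = \sqrt{67081 + \frac{73}{42}} = \sqrt{\frac{2817475}{42}} = \frac{5 \sqrt{4733358}}{42}$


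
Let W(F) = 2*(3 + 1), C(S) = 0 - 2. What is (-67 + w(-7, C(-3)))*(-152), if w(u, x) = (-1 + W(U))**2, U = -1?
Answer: 2736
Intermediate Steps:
C(S) = -2
W(F) = 8 (W(F) = 2*4 = 8)
w(u, x) = 49 (w(u, x) = (-1 + 8)**2 = 7**2 = 49)
(-67 + w(-7, C(-3)))*(-152) = (-67 + 49)*(-152) = -18*(-152) = 2736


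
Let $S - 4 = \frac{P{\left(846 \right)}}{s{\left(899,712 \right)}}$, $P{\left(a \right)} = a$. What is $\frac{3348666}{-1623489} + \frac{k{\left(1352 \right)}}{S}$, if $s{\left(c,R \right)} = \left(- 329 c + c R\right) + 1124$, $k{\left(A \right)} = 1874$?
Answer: $\frac{58130341698887}{124702895905} \approx 466.15$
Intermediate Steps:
$s{\left(c,R \right)} = 1124 - 329 c + R c$ ($s{\left(c,R \right)} = \left(- 329 c + R c\right) + 1124 = 1124 - 329 c + R c$)
$S = \frac{460870}{115147}$ ($S = 4 + \frac{846}{1124 - 295771 + 712 \cdot 899} = 4 + \frac{846}{1124 - 295771 + 640088} = 4 + \frac{846}{345441} = 4 + 846 \cdot \frac{1}{345441} = 4 + \frac{282}{115147} = \frac{460870}{115147} \approx 4.0024$)
$\frac{3348666}{-1623489} + \frac{k{\left(1352 \right)}}{S} = \frac{3348666}{-1623489} + \frac{1874}{\frac{460870}{115147}} = 3348666 \left(- \frac{1}{1623489}\right) + 1874 \cdot \frac{115147}{460870} = - \frac{1116222}{541163} + \frac{107892739}{230435} = \frac{58130341698887}{124702895905}$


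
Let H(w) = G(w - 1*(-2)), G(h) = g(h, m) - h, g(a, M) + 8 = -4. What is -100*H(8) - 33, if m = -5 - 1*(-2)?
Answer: 2167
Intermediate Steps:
m = -3 (m = -5 + 2 = -3)
g(a, M) = -12 (g(a, M) = -8 - 4 = -12)
G(h) = -12 - h
H(w) = -14 - w (H(w) = -12 - (w - 1*(-2)) = -12 - (w + 2) = -12 - (2 + w) = -12 + (-2 - w) = -14 - w)
-100*H(8) - 33 = -100*(-14 - 1*8) - 33 = -100*(-14 - 8) - 33 = -100*(-22) - 33 = 2200 - 33 = 2167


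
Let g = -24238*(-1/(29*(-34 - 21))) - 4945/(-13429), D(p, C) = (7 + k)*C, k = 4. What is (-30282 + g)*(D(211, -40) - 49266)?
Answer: 1112275420839218/738595 ≈ 1.5059e+9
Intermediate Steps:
D(p, C) = 11*C (D(p, C) = (7 + 4)*C = 11*C)
g = -317604827/21419255 (g = -24238/((-29*(-55))) - 4945*(-1/13429) = -24238/1595 + 4945/13429 = -317604827/21419255 ≈ -14.828)
(-30282 + g)*(D(211, -40) - 49266) = (-30282 - 317604827/21419255)*(11*(-40) - 49266) = -648935484737*(-440 - 49266)/21419255 = -648935484737/21419255*(-49706) = 1112275420839218/738595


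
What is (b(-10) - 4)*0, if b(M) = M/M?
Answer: 0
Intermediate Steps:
b(M) = 1
(b(-10) - 4)*0 = (1 - 4)*0 = -3*0 = 0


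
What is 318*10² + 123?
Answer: 31923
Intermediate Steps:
318*10² + 123 = 318*100 + 123 = 31800 + 123 = 31923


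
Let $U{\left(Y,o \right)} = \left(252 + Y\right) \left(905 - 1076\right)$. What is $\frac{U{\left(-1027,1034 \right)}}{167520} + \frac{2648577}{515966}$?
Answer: $\frac{17068933773}{2881154144} \approx 5.9243$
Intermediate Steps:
$U{\left(Y,o \right)} = -43092 - 171 Y$ ($U{\left(Y,o \right)} = \left(252 + Y\right) \left(-171\right) = -43092 - 171 Y$)
$\frac{U{\left(-1027,1034 \right)}}{167520} + \frac{2648577}{515966} = \frac{-43092 - -175617}{167520} + \frac{2648577}{515966} = \left(-43092 + 175617\right) \frac{1}{167520} + 2648577 \cdot \frac{1}{515966} = 132525 \cdot \frac{1}{167520} + \frac{2648577}{515966} = \frac{8835}{11168} + \frac{2648577}{515966} = \frac{17068933773}{2881154144}$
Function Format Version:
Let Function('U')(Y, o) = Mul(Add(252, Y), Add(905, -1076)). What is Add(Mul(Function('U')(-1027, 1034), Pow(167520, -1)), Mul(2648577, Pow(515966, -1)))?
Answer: Rational(17068933773, 2881154144) ≈ 5.9243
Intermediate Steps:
Function('U')(Y, o) = Add(-43092, Mul(-171, Y)) (Function('U')(Y, o) = Mul(Add(252, Y), -171) = Add(-43092, Mul(-171, Y)))
Add(Mul(Function('U')(-1027, 1034), Pow(167520, -1)), Mul(2648577, Pow(515966, -1))) = Add(Mul(Add(-43092, Mul(-171, -1027)), Pow(167520, -1)), Mul(2648577, Pow(515966, -1))) = Add(Mul(Add(-43092, 175617), Rational(1, 167520)), Mul(2648577, Rational(1, 515966))) = Add(Mul(132525, Rational(1, 167520)), Rational(2648577, 515966)) = Add(Rational(8835, 11168), Rational(2648577, 515966)) = Rational(17068933773, 2881154144)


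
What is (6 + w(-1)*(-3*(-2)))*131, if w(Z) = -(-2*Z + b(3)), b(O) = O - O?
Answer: -786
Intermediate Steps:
b(O) = 0
w(Z) = 2*Z (w(Z) = -(-2*Z + 0) = -(-2)*Z = 2*Z)
(6 + w(-1)*(-3*(-2)))*131 = (6 + (2*(-1))*(-3*(-2)))*131 = (6 - 2*6)*131 = (6 - 12)*131 = -6*131 = -786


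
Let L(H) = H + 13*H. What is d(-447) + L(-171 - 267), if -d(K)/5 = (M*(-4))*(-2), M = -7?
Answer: -5852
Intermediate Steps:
d(K) = 280 (d(K) = -5*(-7*(-4))*(-2) = -140*(-2) = -5*(-56) = 280)
L(H) = 14*H
d(-447) + L(-171 - 267) = 280 + 14*(-171 - 267) = 280 + 14*(-438) = 280 - 6132 = -5852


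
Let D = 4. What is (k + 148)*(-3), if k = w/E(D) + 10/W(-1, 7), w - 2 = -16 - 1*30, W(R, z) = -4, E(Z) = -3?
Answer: -961/2 ≈ -480.50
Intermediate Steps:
w = -44 (w = 2 + (-16 - 1*30) = 2 + (-16 - 30) = 2 - 46 = -44)
k = 73/6 (k = -44/(-3) + 10/(-4) = -44*(-1/3) + 10*(-1/4) = 44/3 - 5/2 = 73/6 ≈ 12.167)
(k + 148)*(-3) = (73/6 + 148)*(-3) = (961/6)*(-3) = -961/2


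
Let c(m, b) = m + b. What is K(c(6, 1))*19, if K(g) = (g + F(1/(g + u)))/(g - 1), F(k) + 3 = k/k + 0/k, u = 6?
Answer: 95/6 ≈ 15.833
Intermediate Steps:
F(k) = -2 (F(k) = -3 + (k/k + 0/k) = -3 + (1 + 0) = -3 + 1 = -2)
c(m, b) = b + m
K(g) = (-2 + g)/(-1 + g) (K(g) = (g - 2)/(g - 1) = (-2 + g)/(-1 + g))
K(c(6, 1))*19 = ((-2 + (1 + 6))/(-1 + (1 + 6)))*19 = ((-2 + 7)/(-1 + 7))*19 = (5/6)*19 = 95/6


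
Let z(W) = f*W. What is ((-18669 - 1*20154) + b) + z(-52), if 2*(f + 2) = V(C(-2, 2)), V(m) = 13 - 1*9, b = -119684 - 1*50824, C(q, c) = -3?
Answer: -209331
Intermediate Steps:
b = -170508 (b = -119684 - 50824 = -170508)
V(m) = 4 (V(m) = 13 - 9 = 4)
f = 0 (f = -2 + (1/2)*4 = -2 + 2 = 0)
z(W) = 0 (z(W) = 0*W = 0)
((-18669 - 1*20154) + b) + z(-52) = ((-18669 - 1*20154) - 170508) + 0 = ((-18669 - 20154) - 170508) + 0 = (-38823 - 170508) + 0 = -209331 + 0 = -209331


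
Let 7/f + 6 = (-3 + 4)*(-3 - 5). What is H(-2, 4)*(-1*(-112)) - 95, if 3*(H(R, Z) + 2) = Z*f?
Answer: -1181/3 ≈ -393.67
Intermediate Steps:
f = -½ (f = 7/(-6 + (-3 + 4)*(-3 - 5)) = 7/(-6 + 1*(-8)) = 7/(-6 - 8) = 7/(-14) = 7*(-1/14) = -½ ≈ -0.50000)
H(R, Z) = -2 - Z/6 (H(R, Z) = -2 + (Z*(-½))/3 = -2 + (-Z/2)/3 = -2 - Z/6)
H(-2, 4)*(-1*(-112)) - 95 = (-2 - ⅙*4)*(-1*(-112)) - 95 = (-2 - ⅔)*112 - 95 = -8/3*112 - 95 = -896/3 - 95 = -1181/3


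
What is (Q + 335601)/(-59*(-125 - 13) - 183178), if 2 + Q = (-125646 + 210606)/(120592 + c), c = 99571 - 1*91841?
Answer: -2392489991/1247831644 ≈ -1.9173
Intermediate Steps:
c = 7730 (c = 99571 - 91841 = 7730)
Q = -9538/7129 (Q = -2 + (-125646 + 210606)/(120592 + 7730) = -2 + 84960/128322 = -2 + 84960*(1/128322) = -2 + 4720/7129 = -9538/7129 ≈ -1.3379)
(Q + 335601)/(-59*(-125 - 13) - 183178) = (-9538/7129 + 335601)/(-59*(-125 - 13) - 183178) = 2392489991/(7129*(-59*(-138) - 183178)) = 2392489991/(7129*(8142 - 183178)) = (2392489991/7129)/(-175036) = (2392489991/7129)*(-1/175036) = -2392489991/1247831644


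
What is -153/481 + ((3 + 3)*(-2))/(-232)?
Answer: -7431/27898 ≈ -0.26636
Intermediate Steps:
-153/481 + ((3 + 3)*(-2))/(-232) = -153*1/481 + (6*(-2))*(-1/232) = -153/481 - 12*(-1/232) = -153/481 + 3/58 = -7431/27898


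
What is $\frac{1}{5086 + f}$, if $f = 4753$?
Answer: $\frac{1}{9839} \approx 0.00010164$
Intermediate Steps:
$\frac{1}{5086 + f} = \frac{1}{5086 + 4753} = \frac{1}{9839}$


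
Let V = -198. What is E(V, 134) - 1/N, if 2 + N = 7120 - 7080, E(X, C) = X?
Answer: -7525/38 ≈ -198.03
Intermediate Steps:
N = 38 (N = -2 + (7120 - 7080) = -2 + 40 = 38)
E(V, 134) - 1/N = -198 - 1/38 = -7525/38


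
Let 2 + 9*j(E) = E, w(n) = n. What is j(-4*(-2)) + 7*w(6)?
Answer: 128/3 ≈ 42.667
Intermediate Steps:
j(E) = -2/9 + E/9
j(-4*(-2)) + 7*w(6) = (-2/9 + (-4*(-2))/9) + 7*6 = (-2/9 + (⅑)*8) + 42 = (-2/9 + 8/9) + 42 = ⅔ + 42 = 128/3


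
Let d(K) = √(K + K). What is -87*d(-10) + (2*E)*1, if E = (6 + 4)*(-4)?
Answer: -80 - 174*I*√5 ≈ -80.0 - 389.08*I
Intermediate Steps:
E = -40 (E = 10*(-4) = -40)
d(K) = √2*√K (d(K) = √(2*K) = √2*√K)
-87*d(-10) + (2*E)*1 = -87*√2*√(-10) + (2*(-40))*1 = -87*√2*I*√10 - 80*1 = -174*I*√5 - 80 = -80 - 174*I*√5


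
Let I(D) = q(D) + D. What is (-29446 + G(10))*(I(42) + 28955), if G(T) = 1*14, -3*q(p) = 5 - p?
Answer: -2561408096/3 ≈ -8.5380e+8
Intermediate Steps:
q(p) = -5/3 + p/3 (q(p) = -(5 - p)/3 = -5/3 + p/3)
I(D) = -5/3 + 4*D/3 (I(D) = (-5/3 + D/3) + D = -5/3 + 4*D/3)
G(T) = 14
(-29446 + G(10))*(I(42) + 28955) = (-29446 + 14)*((-5/3 + (4/3)*42) + 28955) = -29432*((-5/3 + 56) + 28955) = -29432*(163/3 + 28955) = -29432*87028/3 = -2561408096/3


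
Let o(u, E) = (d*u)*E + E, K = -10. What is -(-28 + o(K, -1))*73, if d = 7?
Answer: -2993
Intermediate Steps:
o(u, E) = E + 7*E*u (o(u, E) = (7*u)*E + E = 7*E*u + E = E + 7*E*u)
-(-28 + o(K, -1))*73 = -(-28 - (1 + 7*(-10)))*73 = -(-28 - (1 - 70))*73 = -(-28 - 1*(-69))*73 = -(-28 + 69)*73 = -41*73 = -1*2993 = -2993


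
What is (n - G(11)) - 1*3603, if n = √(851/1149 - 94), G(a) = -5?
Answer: -3598 + I*√123121095/1149 ≈ -3598.0 + 9.6571*I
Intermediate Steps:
n = I*√123121095/1149 (n = √(851*(1/1149) - 94) = √(851/1149 - 94) = √(-107155/1149) = I*√123121095/1149 ≈ 9.6571*I)
(n - G(11)) - 1*3603 = (I*√123121095/1149 - 1*(-5)) - 1*3603 = (I*√123121095/1149 + 5) - 3603 = (5 + I*√123121095/1149) - 3603 = -3598 + I*√123121095/1149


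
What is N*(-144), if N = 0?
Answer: 0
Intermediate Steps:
N*(-144) = 0*(-144) = 0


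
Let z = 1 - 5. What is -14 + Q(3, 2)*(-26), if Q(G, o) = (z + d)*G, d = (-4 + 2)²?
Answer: -14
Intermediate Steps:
d = 4 (d = (-2)² = 4)
z = -4
Q(G, o) = 0 (Q(G, o) = (-4 + 4)*G = 0*G = 0)
-14 + Q(3, 2)*(-26) = -14 + 0*(-26) = -14 + 0 = -14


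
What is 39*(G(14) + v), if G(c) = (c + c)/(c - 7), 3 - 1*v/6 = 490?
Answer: -113802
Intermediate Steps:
v = -2922 (v = 18 - 6*490 = 18 - 2940 = -2922)
G(c) = 2*c/(-7 + c) (G(c) = (2*c)/(-7 + c) = 2*c/(-7 + c))
39*(G(14) + v) = 39*(2*14/(-7 + 14) - 2922) = 39*(2*14/7 - 2922) = 39*(2*14*(1/7) - 2922) = 39*(4 - 2922) = 39*(-2918) = -113802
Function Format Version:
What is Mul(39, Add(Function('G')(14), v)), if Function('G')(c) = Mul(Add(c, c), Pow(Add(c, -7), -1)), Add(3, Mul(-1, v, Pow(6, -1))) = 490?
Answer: -113802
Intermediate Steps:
v = -2922 (v = Add(18, Mul(-6, 490)) = Add(18, -2940) = -2922)
Function('G')(c) = Mul(2, c, Pow(Add(-7, c), -1)) (Function('G')(c) = Mul(Mul(2, c), Pow(Add(-7, c), -1)) = Mul(2, c, Pow(Add(-7, c), -1)))
Mul(39, Add(Function('G')(14), v)) = Mul(39, Add(Mul(2, 14, Pow(Add(-7, 14), -1)), -2922)) = Mul(39, Add(Mul(2, 14, Pow(7, -1)), -2922)) = Mul(39, Add(Mul(2, 14, Rational(1, 7)), -2922)) = Mul(39, Add(4, -2922)) = Mul(39, -2918) = -113802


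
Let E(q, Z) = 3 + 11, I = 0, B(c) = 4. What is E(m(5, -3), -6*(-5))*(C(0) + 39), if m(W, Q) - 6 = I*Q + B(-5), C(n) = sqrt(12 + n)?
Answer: 546 + 28*sqrt(3) ≈ 594.50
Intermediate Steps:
m(W, Q) = 10 (m(W, Q) = 6 + (0*Q + 4) = 6 + (0 + 4) = 6 + 4 = 10)
E(q, Z) = 14
E(m(5, -3), -6*(-5))*(C(0) + 39) = 14*(sqrt(12 + 0) + 39) = 14*(sqrt(12) + 39) = 14*(2*sqrt(3) + 39) = 14*(39 + 2*sqrt(3)) = 546 + 28*sqrt(3)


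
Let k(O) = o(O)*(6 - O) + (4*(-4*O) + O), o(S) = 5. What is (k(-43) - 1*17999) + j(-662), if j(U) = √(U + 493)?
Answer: -17109 + 13*I ≈ -17109.0 + 13.0*I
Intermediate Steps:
j(U) = √(493 + U)
k(O) = 30 - 20*O (k(O) = 5*(6 - O) + (4*(-4*O) + O) = (30 - 5*O) + (-16*O + O) = (30 - 5*O) - 15*O = 30 - 20*O)
(k(-43) - 1*17999) + j(-662) = ((30 - 20*(-43)) - 1*17999) + √(493 - 662) = ((30 + 860) - 17999) + √(-169) = (890 - 17999) + 13*I = -17109 + 13*I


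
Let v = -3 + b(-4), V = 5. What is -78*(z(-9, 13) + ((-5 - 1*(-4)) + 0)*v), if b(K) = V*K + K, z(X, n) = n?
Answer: -3120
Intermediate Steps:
b(K) = 6*K (b(K) = 5*K + K = 6*K)
v = -27 (v = -3 + 6*(-4) = -3 - 24 = -27)
-78*(z(-9, 13) + ((-5 - 1*(-4)) + 0)*v) = -78*(13 + ((-5 - 1*(-4)) + 0)*(-27)) = -78*(13 + ((-5 + 4) + 0)*(-27)) = -78*(13 + (-1 + 0)*(-27)) = -78*(13 - 1*(-27)) = -78*(13 + 27) = -78*40 = -3120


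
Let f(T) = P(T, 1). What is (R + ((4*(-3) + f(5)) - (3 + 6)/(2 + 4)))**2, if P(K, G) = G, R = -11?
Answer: 2209/4 ≈ 552.25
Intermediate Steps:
f(T) = 1
(R + ((4*(-3) + f(5)) - (3 + 6)/(2 + 4)))**2 = (-11 + ((4*(-3) + 1) - (3 + 6)/(2 + 4)))**2 = (-11 + ((-12 + 1) - 9/6))**2 = (-11 + (-11 - 9/6))**2 = (-11 + (-11 - 1*3/2))**2 = (-11 + (-11 - 3/2))**2 = (-11 - 25/2)**2 = (-47/2)**2 = 2209/4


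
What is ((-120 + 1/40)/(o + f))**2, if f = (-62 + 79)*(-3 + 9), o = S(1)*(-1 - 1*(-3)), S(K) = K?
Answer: 23030401/17305600 ≈ 1.3308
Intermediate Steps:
o = 2 (o = 1*(-1 - 1*(-3)) = 1*(-1 + 3) = 1*2 = 2)
f = 102 (f = 17*6 = 102)
((-120 + 1/40)/(o + f))**2 = ((-120 + 1/40)/(2 + 102))**2 = ((-120 + 1/40)/104)**2 = (-4799/40*1/104)**2 = (-4799/4160)**2 = 23030401/17305600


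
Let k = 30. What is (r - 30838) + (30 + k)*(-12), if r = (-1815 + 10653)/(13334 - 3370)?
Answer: -157217537/4982 ≈ -31557.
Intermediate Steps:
r = 4419/4982 (r = 8838/9964 = 8838*(1/9964) = 4419/4982 ≈ 0.88699)
(r - 30838) + (30 + k)*(-12) = (4419/4982 - 30838) + (30 + 30)*(-12) = -153630497/4982 + 60*(-12) = -153630497/4982 - 720 = -157217537/4982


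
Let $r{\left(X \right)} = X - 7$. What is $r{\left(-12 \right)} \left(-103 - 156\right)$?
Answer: $4921$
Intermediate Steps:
$r{\left(X \right)} = -7 + X$ ($r{\left(X \right)} = X - 7 = -7 + X$)
$r{\left(-12 \right)} \left(-103 - 156\right) = \left(-7 - 12\right) \left(-103 - 156\right) = \left(-19\right) \left(-259\right) = 4921$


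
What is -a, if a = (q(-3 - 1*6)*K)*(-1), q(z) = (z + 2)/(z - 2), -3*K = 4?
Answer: -28/33 ≈ -0.84848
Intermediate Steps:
K = -4/3 (K = -⅓*4 = -4/3 ≈ -1.3333)
q(z) = (2 + z)/(-2 + z)
a = 28/33 (a = (((2 + (-3 - 1*6))/(-2 + (-3 - 1*6)))*(-4/3))*(-1) = (((2 + (-3 - 6))/(-2 + (-3 - 6)))*(-4/3))*(-1) = (((2 - 9)/(-2 - 9))*(-4/3))*(-1) = ((-7/(-11))*(-4/3))*(-1) = (-1/11*(-7)*(-4/3))*(-1) = ((7/11)*(-4/3))*(-1) = -28/33*(-1) = 28/33 ≈ 0.84848)
-a = -1*28/33 = -28/33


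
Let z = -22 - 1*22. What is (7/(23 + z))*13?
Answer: -13/3 ≈ -4.3333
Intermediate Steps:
z = -44 (z = -22 - 22 = -44)
(7/(23 + z))*13 = (7/(23 - 44))*13 = (7/(-21))*13 = (7*(-1/21))*13 = -1/3*13 = -13/3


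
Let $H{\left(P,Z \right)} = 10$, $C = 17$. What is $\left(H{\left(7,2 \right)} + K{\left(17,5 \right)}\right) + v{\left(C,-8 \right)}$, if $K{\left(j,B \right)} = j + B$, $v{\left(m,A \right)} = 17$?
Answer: $49$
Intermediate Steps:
$K{\left(j,B \right)} = B + j$
$\left(H{\left(7,2 \right)} + K{\left(17,5 \right)}\right) + v{\left(C,-8 \right)} = \left(10 + \left(5 + 17\right)\right) + 17 = \left(10 + 22\right) + 17 = 32 + 17 = 49$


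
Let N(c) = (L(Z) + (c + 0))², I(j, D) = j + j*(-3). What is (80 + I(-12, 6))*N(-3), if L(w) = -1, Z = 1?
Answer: 1664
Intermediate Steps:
I(j, D) = -2*j (I(j, D) = j - 3*j = -2*j)
N(c) = (-1 + c)² (N(c) = (-1 + (c + 0))² = (-1 + c)²)
(80 + I(-12, 6))*N(-3) = (80 - 2*(-12))*(-1 - 3)² = (80 + 24)*(-4)² = 104*16 = 1664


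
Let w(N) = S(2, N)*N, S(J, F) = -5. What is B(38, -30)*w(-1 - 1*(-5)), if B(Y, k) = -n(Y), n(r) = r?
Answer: 760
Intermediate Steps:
w(N) = -5*N
B(Y, k) = -Y
B(38, -30)*w(-1 - 1*(-5)) = (-1*38)*(-5*(-1 - 1*(-5))) = -(-190)*(-1 + 5) = -(-190)*4 = -38*(-20) = 760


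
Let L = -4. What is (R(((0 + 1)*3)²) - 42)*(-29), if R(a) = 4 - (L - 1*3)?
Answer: 899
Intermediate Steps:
R(a) = 11 (R(a) = 4 - (-4 - 1*3) = 4 - (-4 - 3) = 4 - 1*(-7) = 4 + 7 = 11)
(R(((0 + 1)*3)²) - 42)*(-29) = (11 - 42)*(-29) = -31*(-29) = 899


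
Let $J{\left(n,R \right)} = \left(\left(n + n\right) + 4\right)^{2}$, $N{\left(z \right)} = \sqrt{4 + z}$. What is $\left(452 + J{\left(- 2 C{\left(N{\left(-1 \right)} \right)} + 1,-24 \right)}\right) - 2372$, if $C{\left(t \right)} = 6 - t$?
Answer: $-1548 - 144 \sqrt{3} \approx -1797.4$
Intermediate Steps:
$J{\left(n,R \right)} = \left(4 + 2 n\right)^{2}$ ($J{\left(n,R \right)} = \left(2 n + 4\right)^{2} = \left(4 + 2 n\right)^{2}$)
$\left(452 + J{\left(- 2 C{\left(N{\left(-1 \right)} \right)} + 1,-24 \right)}\right) - 2372 = \left(452 + 4 \left(2 + \left(- 2 \left(6 - \sqrt{4 - 1}\right) + 1\right)\right)^{2}\right) - 2372 = \left(452 + 4 \left(2 + \left(- 2 \left(6 - \sqrt{3}\right) + 1\right)\right)^{2}\right) - 2372 = \left(452 + 4 \left(2 + \left(\left(-12 + 2 \sqrt{3}\right) + 1\right)\right)^{2}\right) - 2372 = \left(452 + 4 \left(2 - \left(11 - 2 \sqrt{3}\right)\right)^{2}\right) - 2372 = \left(452 + 4 \left(-9 + 2 \sqrt{3}\right)^{2}\right) - 2372 = -1920 + 4 \left(-9 + 2 \sqrt{3}\right)^{2}$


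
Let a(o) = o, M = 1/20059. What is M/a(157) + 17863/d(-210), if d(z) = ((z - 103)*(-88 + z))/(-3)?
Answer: -168765761633/293744357062 ≈ -0.57453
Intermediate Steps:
M = 1/20059 ≈ 4.9853e-5
d(z) = -(-103 + z)*(-88 + z)/3 (d(z) = ((-103 + z)*(-88 + z))*(-⅓) = -(-103 + z)*(-88 + z)/3)
M/a(157) + 17863/d(-210) = (1/20059)/157 + 17863/(-9064/3 - ⅓*(-210)² + (191/3)*(-210)) = (1/20059)*(1/157) + 17863/(-9064/3 - ⅓*44100 - 13370) = 1/3149263 + 17863/(-9064/3 - 14700 - 13370) = 1/3149263 + 17863/(-93274/3) = 1/3149263 + 17863*(-3/93274) = 1/3149263 - 53589/93274 = -168765761633/293744357062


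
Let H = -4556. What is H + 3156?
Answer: -1400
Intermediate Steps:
H + 3156 = -4556 + 3156 = -1400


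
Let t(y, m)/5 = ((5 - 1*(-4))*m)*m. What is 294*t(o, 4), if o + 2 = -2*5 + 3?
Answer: 211680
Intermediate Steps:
o = -9 (o = -2 + (-2*5 + 3) = -2 + (-10 + 3) = -2 - 7 = -9)
t(y, m) = 45*m² (t(y, m) = 5*(((5 - 1*(-4))*m)*m) = 5*(((5 + 4)*m)*m) = 5*((9*m)*m) = 5*(9*m²) = 45*m²)
294*t(o, 4) = 294*(45*4²) = 294*(45*16) = 294*720 = 211680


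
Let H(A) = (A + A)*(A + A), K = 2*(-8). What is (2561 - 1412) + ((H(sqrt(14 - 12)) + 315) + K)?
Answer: 1456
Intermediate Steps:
K = -16
H(A) = 4*A**2 (H(A) = (2*A)*(2*A) = 4*A**2)
(2561 - 1412) + ((H(sqrt(14 - 12)) + 315) + K) = (2561 - 1412) + ((4*(sqrt(14 - 12))**2 + 315) - 16) = 1149 + ((4*(sqrt(2))**2 + 315) - 16) = 1149 + ((4*2 + 315) - 16) = 1149 + ((8 + 315) - 16) = 1149 + (323 - 16) = 1149 + 307 = 1456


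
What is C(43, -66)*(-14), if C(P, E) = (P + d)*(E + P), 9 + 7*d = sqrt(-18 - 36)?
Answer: 13432 + 138*I*sqrt(6) ≈ 13432.0 + 338.03*I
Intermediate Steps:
d = -9/7 + 3*I*sqrt(6)/7 (d = -9/7 + sqrt(-18 - 36)/7 = -9/7 + sqrt(-54)/7 = -9/7 + (3*I*sqrt(6))/7 = -9/7 + 3*I*sqrt(6)/7 ≈ -1.2857 + 1.0498*I)
C(P, E) = (E + P)*(-9/7 + P + 3*I*sqrt(6)/7) (C(P, E) = (P + (-9/7 + 3*I*sqrt(6)/7))*(E + P) = (-9/7 + P + 3*I*sqrt(6)/7)*(E + P) = (E + P)*(-9/7 + P + 3*I*sqrt(6)/7))
C(43, -66)*(-14) = (43**2 - 66*43 - 3/7*(-66)*(3 - I*sqrt(6)) - 3/7*43*(3 - I*sqrt(6)))*(-14) = (1849 - 2838 + (594/7 - 198*I*sqrt(6)/7) + (-387/7 + 129*I*sqrt(6)/7))*(-14) = (-6716/7 - 69*I*sqrt(6)/7)*(-14) = 13432 + 138*I*sqrt(6)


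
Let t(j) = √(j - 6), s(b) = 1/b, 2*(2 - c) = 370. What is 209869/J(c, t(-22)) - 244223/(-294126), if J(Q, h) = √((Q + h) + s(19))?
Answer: 34889/42018 + 209869*√38/(2*√(-1738 + 19*I*√7)) ≈ 225.11 - 15511.0*I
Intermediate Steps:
c = -183 (c = 2 - ½*370 = 2 - 185 = -183)
t(j) = √(-6 + j)
J(Q, h) = √(1/19 + Q + h) (J(Q, h) = √((Q + h) + 1/19) = √(1/19 + Q + h))
209869/J(c, t(-22)) - 244223/(-294126) = 209869/((√(19 + 361*(-183) + 361*√(-6 - 22))/19)) - 244223/(-294126) = 209869/((√(19 - 66063 + 361*√(-28))/19)) - 244223*(-1/294126) = 209869/((√(19 - 66063 + 361*(2*I*√7))/19)) + 34889/42018 = 209869/((√(19 - 66063 + 722*I*√7)/19)) + 34889/42018 = 209869/((√(-66044 + 722*I*√7)/19)) + 34889/42018 = 209869*(19/√(-66044 + 722*I*√7)) + 34889/42018 = 3987511/√(-66044 + 722*I*√7) + 34889/42018 = 34889/42018 + 3987511/√(-66044 + 722*I*√7)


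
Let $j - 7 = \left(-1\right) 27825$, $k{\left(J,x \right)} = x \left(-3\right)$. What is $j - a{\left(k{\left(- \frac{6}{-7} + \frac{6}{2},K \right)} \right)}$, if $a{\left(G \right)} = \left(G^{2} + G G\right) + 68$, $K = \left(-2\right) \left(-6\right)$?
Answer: $-30478$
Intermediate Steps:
$K = 12$
$k{\left(J,x \right)} = - 3 x$
$a{\left(G \right)} = 68 + 2 G^{2}$ ($a{\left(G \right)} = \left(G^{2} + G^{2}\right) + 68 = 2 G^{2} + 68 = 68 + 2 G^{2}$)
$j = -27818$ ($j = 7 - 27825 = -27818$)
$j - a{\left(k{\left(- \frac{6}{-7} + \frac{6}{2},K \right)} \right)} = -27818 - \left(68 + 2 \left(\left(-3\right) 12\right)^{2}\right) = -27818 - \left(68 + 2 \left(-36\right)^{2}\right) = -27818 - \left(68 + 2 \cdot 1296\right) = -27818 - \left(68 + 2592\right) = -27818 - 2660 = -30478$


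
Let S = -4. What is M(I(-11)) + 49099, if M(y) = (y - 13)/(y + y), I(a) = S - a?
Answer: 343690/7 ≈ 49099.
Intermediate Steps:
I(a) = -4 - a
M(y) = (-13 + y)/(2*y) (M(y) = (-13 + y)/((2*y)) = (-13 + y)*(1/(2*y)) = (-13 + y)/(2*y))
M(I(-11)) + 49099 = (-13 + (-4 - 1*(-11)))/(2*(-4 - 1*(-11))) + 49099 = (-13 + (-4 + 11))/(2*(-4 + 11)) + 49099 = (½)*(-13 + 7)/7 + 49099 = (½)*(⅐)*(-6) + 49099 = -3/7 + 49099 = 343690/7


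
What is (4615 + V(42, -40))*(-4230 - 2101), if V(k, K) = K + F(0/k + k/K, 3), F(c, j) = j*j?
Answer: -29021304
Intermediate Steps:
F(c, j) = j²
V(k, K) = 9 + K (V(k, K) = K + 3² = K + 9 = 9 + K)
(4615 + V(42, -40))*(-4230 - 2101) = (4615 + (9 - 40))*(-4230 - 2101) = (4615 - 31)*(-6331) = 4584*(-6331) = -29021304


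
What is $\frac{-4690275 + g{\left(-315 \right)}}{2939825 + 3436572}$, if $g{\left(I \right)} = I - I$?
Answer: $- \frac{4690275}{6376397} \approx -0.73557$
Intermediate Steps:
$g{\left(I \right)} = 0$
$\frac{-4690275 + g{\left(-315 \right)}}{2939825 + 3436572} = \frac{-4690275 + 0}{2939825 + 3436572} = - \frac{4690275}{6376397}$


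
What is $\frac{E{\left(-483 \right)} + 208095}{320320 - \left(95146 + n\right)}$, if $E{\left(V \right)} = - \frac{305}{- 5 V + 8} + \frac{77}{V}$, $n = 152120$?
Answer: $\frac{34790731067}{12213679098} \approx 2.8485$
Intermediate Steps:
$E{\left(V \right)} = - \frac{305}{8 - 5 V} + \frac{77}{V}$
$\frac{E{\left(-483 \right)} + 208095}{320320 - \left(95146 + n\right)} = \frac{\frac{2 \left(-308 + 345 \left(-483\right)\right)}{\left(-483\right) \left(-8 + 5 \left(-483\right)\right)} + 208095}{320320 - 247266} = \frac{2 \left(- \frac{1}{483}\right) \frac{1}{-8 - 2415} \left(-308 - 166635\right) + 208095}{320320 - 247266} = \frac{2 \left(- \frac{1}{483}\right) \frac{1}{-2423} \left(-166943\right) + 208095}{320320 - 247266} = \frac{2 \left(- \frac{1}{483}\right) \left(- \frac{1}{2423}\right) \left(-166943\right) + 208095}{73054} = \left(- \frac{47698}{167187} + 208095\right) \frac{1}{73054} = \frac{34790731067}{167187} \cdot \frac{1}{73054} = \frac{34790731067}{12213679098}$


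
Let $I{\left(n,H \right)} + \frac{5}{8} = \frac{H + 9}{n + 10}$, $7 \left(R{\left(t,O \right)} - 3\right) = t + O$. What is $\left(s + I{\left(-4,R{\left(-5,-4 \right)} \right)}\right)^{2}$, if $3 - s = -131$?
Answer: $\frac{57289761}{3136} \approx 18268.0$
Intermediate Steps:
$R{\left(t,O \right)} = 3 + \frac{O}{7} + \frac{t}{7}$ ($R{\left(t,O \right)} = 3 + \frac{t + O}{7} = 3 + \frac{O + t}{7} = 3 + \left(\frac{O}{7} + \frac{t}{7}\right) = 3 + \frac{O}{7} + \frac{t}{7}$)
$I{\left(n,H \right)} = - \frac{5}{8} + \frac{9 + H}{10 + n}$ ($I{\left(n,H \right)} = - \frac{5}{8} + \frac{H + 9}{n + 10} = - \frac{5}{8} + \frac{9 + H}{10 + n}$)
$s = 134$ ($s = 3 - -131 = 3 + 131 = 134$)
$\left(s + I{\left(-4,R{\left(-5,-4 \right)} \right)}\right)^{2} = \left(134 + \frac{22 - -20 + 8 \left(3 + \frac{1}{7} \left(-4\right) + \frac{1}{7} \left(-5\right)\right)}{8 \left(10 - 4\right)}\right)^{2} = \left(134 + \frac{22 + 20 + 8 \left(3 - \frac{4}{7} - \frac{5}{7}\right)}{8 \cdot 6}\right)^{2} = \left(134 + \frac{1}{8} \cdot \frac{1}{6} \left(22 + 20 + 8 \cdot \frac{12}{7}\right)\right)^{2} = \left(134 + \frac{1}{8} \cdot \frac{1}{6} \left(22 + 20 + \frac{96}{7}\right)\right)^{2} = \left(134 + \frac{1}{8} \cdot \frac{1}{6} \cdot \frac{390}{7}\right)^{2} = \left(134 + \frac{65}{56}\right)^{2} = \left(\frac{7569}{56}\right)^{2} = \frac{57289761}{3136}$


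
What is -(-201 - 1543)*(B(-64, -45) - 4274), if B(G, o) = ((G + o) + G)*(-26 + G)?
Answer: 19700224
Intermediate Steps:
B(G, o) = (-26 + G)*(o + 2*G) (B(G, o) = (o + 2*G)*(-26 + G) = (-26 + G)*(o + 2*G))
-(-201 - 1543)*(B(-64, -45) - 4274) = -(-201 - 1543)*((-52*(-64) - 26*(-45) + 2*(-64)² - 64*(-45)) - 4274) = -(-1744)*((3328 + 1170 + 2*4096 + 2880) - 4274) = -(-1744)*((3328 + 1170 + 8192 + 2880) - 4274) = -(-1744)*(15570 - 4274) = -(-1744)*11296 = -1*(-19700224) = 19700224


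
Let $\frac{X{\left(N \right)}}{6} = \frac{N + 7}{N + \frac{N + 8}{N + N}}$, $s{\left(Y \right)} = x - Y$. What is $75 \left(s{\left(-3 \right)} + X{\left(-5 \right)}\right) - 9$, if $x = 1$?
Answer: $\frac{6423}{53} \approx 121.19$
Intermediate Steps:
$s{\left(Y \right)} = 1 - Y$
$X{\left(N \right)} = \frac{6 \left(7 + N\right)}{N + \frac{8 + N}{2 N}}$ ($X{\left(N \right)} = 6 \frac{N + 7}{N + \frac{N + 8}{N + N}} = 6 \frac{7 + N}{N + \frac{8 + N}{2 N}} = \frac{6 \left(7 + N\right)}{N + \frac{8 + N}{2 N}}$)
$75 \left(s{\left(-3 \right)} + X{\left(-5 \right)}\right) - 9 = 75 \left(\left(1 - -3\right) + 12 \left(-5\right) \frac{1}{8 - 5 + 2 \left(-5\right)^{2}} \left(7 - 5\right)\right) - 9 = 75 \left(\left(1 + 3\right) + 12 \left(-5\right) \frac{1}{8 - 5 + 2 \cdot 25} \cdot 2\right) - 9 = 75 \left(4 + 12 \left(-5\right) \frac{1}{8 - 5 + 50} \cdot 2\right) - 9 = 75 \left(4 + 12 \left(-5\right) \frac{1}{53} \cdot 2\right) - 9 = 75 \left(4 - \frac{120}{53}\right) - 9 = 75 \cdot \frac{92}{53} - 9 = \frac{6900}{53} - 9 = \frac{6423}{53}$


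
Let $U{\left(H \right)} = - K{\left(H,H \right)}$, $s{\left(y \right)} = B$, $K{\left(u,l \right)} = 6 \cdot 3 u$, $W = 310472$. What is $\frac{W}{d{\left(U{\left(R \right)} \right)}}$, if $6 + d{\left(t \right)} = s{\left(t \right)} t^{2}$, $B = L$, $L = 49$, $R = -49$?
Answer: $\frac{155236}{19059135} \approx 0.008145$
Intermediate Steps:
$B = 49$
$K{\left(u,l \right)} = 18 u$
$s{\left(y \right)} = 49$
$U{\left(H \right)} = - 18 H$
$d{\left(t \right)} = -6 + 49 t^{2}$
$\frac{W}{d{\left(U{\left(R \right)} \right)}} = \frac{310472}{-6 + 49 \left(\left(-18\right) \left(-49\right)\right)^{2}} = \frac{310472}{-6 + 49 \cdot 882^{2}} = \frac{310472}{-6 + 49 \cdot 777924} = \frac{310472}{-6 + 38118276} = \frac{310472}{38118270} = 310472 \cdot \frac{1}{38118270} = \frac{155236}{19059135}$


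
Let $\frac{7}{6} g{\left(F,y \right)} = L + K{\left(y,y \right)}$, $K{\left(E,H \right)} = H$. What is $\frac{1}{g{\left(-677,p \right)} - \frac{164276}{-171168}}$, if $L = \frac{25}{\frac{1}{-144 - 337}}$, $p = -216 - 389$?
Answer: $- \frac{299544}{3242490277} \approx -9.2381 \cdot 10^{-5}$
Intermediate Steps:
$p = -605$
$L = -12025$ ($L = \frac{25}{\frac{1}{-481}} = \frac{25}{- \frac{1}{481}} = 25 \left(-481\right) = -12025$)
$g{\left(F,y \right)} = - \frac{72150}{7} + \frac{6 y}{7}$ ($g{\left(F,y \right)} = \frac{6 \left(-12025 + y\right)}{7} = - \frac{72150}{7} + \frac{6 y}{7}$)
$\frac{1}{g{\left(-677,p \right)} - \frac{164276}{-171168}} = \frac{1}{\left(- \frac{72150}{7} + \frac{6}{7} \left(-605\right)\right) - \frac{164276}{-171168}} = \frac{1}{\left(- \frac{72150}{7} - \frac{3630}{7}\right) - - \frac{41069}{42792}} = \frac{1}{- \frac{75780}{7} + \frac{41069}{42792}} = \frac{1}{- \frac{3242490277}{299544}} = - \frac{299544}{3242490277}$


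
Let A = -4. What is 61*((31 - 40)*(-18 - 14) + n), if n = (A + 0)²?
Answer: 18544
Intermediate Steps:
n = 16 (n = (-4 + 0)² = (-4)² = 16)
61*((31 - 40)*(-18 - 14) + n) = 61*((31 - 40)*(-18 - 14) + 16) = 61*(-9*(-32) + 16) = 61*(288 + 16) = 61*304 = 18544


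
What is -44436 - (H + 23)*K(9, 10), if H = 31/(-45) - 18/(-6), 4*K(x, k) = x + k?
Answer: -8020121/180 ≈ -44556.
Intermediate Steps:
K(x, k) = k/4 + x/4 (K(x, k) = (x + k)/4 = (k + x)/4 = k/4 + x/4)
H = 104/45 (H = 31*(-1/45) - 18*(-⅙) = -31/45 + 3 = 104/45 ≈ 2.3111)
-44436 - (H + 23)*K(9, 10) = -44436 - (104/45 + 23)*((¼)*10 + (¼)*9) = -44436 - 1139*(5/2 + 9/4)/45 = -44436 - 1139*19/(45*4) = -44436 - 1*21641/180 = -44436 - 21641/180 = -8020121/180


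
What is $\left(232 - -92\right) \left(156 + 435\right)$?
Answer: $191484$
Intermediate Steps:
$\left(232 - -92\right) \left(156 + 435\right) = \left(232 + 92\right) 591 = 324 \cdot 591 = 191484$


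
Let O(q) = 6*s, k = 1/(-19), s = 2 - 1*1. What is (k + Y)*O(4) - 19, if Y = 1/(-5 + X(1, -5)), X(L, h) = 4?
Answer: -481/19 ≈ -25.316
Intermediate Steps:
s = 1 (s = 2 - 1 = 1)
k = -1/19 ≈ -0.052632
O(q) = 6 (O(q) = 6*1 = 6)
Y = -1 (Y = 1/(-5 + 4) = 1/(-1) = -1)
(k + Y)*O(4) - 19 = (-1/19 - 1)*6 - 19 = -20/19*6 - 19 = -120/19 - 19 = -481/19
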